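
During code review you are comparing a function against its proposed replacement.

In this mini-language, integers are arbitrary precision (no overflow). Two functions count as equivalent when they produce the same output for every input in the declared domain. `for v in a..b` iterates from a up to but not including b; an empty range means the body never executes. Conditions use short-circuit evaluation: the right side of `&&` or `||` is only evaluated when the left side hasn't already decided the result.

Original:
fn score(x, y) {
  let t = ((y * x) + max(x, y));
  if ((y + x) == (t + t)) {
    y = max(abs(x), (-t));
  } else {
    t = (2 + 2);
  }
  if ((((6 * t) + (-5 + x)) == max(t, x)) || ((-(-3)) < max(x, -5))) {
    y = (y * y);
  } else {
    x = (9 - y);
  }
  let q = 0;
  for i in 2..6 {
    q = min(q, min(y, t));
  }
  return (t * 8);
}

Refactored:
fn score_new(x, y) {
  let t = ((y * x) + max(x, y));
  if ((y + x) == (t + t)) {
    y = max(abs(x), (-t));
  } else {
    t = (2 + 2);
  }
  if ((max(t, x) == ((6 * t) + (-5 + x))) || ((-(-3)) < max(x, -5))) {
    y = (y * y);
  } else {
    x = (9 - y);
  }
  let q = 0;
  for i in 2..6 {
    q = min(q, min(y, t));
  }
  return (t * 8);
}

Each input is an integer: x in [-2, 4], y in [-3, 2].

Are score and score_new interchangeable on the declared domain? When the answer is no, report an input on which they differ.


Although same computation, different form, 42/42 inputs agree.
verdict: equivalent


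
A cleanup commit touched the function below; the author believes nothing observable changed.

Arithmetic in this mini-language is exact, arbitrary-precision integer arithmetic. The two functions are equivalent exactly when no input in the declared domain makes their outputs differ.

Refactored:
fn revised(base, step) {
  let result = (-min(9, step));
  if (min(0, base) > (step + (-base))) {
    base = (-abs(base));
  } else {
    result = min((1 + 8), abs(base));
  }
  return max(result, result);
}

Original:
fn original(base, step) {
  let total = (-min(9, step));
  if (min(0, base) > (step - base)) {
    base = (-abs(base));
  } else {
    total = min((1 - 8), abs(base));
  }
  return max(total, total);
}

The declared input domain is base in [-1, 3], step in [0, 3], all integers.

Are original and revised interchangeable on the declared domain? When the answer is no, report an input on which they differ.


These are not equivalent — on base=-1, step=0 the outputs split (-7 vs 1).
original: total=0, then (min(0, base) > (step - base)) is false, then total=-7, then returns -7
revised: result=0, then (min(0, base) > (step + (-base))) is false, then result=1, then returns 1
verdict: not equivalent; witness: base=-1, step=0


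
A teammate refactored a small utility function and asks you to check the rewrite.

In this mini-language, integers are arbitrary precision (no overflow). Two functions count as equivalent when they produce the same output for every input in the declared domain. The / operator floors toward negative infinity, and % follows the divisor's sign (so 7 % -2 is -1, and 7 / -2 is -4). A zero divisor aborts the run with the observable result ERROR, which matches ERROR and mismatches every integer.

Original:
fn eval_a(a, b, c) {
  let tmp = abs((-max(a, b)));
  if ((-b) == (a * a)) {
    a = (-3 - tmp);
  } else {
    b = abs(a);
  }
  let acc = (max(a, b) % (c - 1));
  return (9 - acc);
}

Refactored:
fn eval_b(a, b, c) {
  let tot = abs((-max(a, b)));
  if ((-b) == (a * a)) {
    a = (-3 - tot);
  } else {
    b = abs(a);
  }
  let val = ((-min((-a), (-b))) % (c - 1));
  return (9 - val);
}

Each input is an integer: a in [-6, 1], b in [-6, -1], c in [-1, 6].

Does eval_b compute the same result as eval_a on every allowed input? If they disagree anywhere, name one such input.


Although min/max/abs usage differs; also local variable names differ, 384/384 inputs agree.
verdict: equivalent


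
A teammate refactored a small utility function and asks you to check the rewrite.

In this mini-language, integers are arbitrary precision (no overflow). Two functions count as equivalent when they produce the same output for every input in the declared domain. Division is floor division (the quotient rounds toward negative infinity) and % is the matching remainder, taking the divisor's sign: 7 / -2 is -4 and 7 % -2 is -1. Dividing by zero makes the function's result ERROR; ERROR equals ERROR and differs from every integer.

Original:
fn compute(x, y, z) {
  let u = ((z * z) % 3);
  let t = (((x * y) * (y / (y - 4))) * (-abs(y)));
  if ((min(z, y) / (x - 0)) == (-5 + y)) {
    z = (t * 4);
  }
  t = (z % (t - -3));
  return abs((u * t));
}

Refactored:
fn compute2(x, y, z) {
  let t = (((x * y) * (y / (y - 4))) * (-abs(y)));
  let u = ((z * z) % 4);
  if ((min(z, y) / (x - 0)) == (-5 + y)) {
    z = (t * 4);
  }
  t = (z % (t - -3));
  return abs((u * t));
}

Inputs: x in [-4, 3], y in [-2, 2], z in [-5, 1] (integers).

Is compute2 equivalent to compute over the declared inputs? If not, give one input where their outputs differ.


Evaluate both at x=-4, y=-2, z=-4.
compute: u becomes 1; next t becomes 0; next ((min(z, y) / (x - 0)) == (-5 + y)) evaluates to false; next t becomes 2; next final value 2
compute2: t becomes 0; next u becomes 0; next ((min(z, y) / (x - 0)) == (-5 + y)) evaluates to false; next t becomes 2; next final value 0
2 != 0, so the rewrite changes behavior.
verdict: not equivalent; witness: x=-4, y=-2, z=-4


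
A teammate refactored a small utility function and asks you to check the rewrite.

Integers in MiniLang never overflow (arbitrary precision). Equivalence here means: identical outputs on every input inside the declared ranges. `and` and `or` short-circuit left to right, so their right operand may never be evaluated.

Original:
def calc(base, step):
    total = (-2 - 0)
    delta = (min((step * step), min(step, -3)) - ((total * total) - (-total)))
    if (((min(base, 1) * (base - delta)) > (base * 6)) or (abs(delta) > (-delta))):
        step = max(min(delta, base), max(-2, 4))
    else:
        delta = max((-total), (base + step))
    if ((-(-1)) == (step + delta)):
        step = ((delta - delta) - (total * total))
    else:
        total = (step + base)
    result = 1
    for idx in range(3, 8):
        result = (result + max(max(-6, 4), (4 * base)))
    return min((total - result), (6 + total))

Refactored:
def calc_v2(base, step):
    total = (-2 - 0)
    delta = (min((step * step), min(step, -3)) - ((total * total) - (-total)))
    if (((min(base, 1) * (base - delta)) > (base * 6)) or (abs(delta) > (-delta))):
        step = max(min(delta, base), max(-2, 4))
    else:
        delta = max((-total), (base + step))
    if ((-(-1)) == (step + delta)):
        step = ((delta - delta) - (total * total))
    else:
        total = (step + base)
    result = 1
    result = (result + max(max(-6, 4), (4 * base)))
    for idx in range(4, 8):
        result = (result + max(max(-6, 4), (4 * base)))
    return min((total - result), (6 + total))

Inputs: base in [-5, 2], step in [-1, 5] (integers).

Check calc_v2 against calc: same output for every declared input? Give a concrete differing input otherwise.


Comparing the listings, the differences include: min/max/abs usage differs; constant usage differs; loop structure differs; arithmetic usage differs; statement counts differ.
Tracing base=-3, step=4: calc: total becomes -2; next delta becomes -5; next (((min(base, 1) * (base - delta)) > (base * 6)) or (abs(delta) > (-delta))) evaluates to true; next step becomes 4; next ((-(-1)) == (step + delta)) evaluates to false; next total becomes 1; next result becomes 1; next at idx=3:; next result becomes 5; next at idx=4:; next result becomes 9; next at idx=5:; next result becomes 13; next at idx=6:; next result becomes 17; next at idx=7:; next result becomes 21; next final value -20 | calc_v2: total becomes -2; next delta becomes -5; next (((min(base, 1) * (base - delta)) > (base * 6)) or (abs(delta) > (-delta))) evaluates to true; next step becomes 4; next ((-(-1)) == (step + delta)) evaluates to false; next total becomes 1; next result becomes 1; next result becomes 5; next at idx=4:; next result becomes 9; next at idx=5:; next result becomes 13; next at idx=6:; next result becomes 17; next at idx=7:; next result becomes 21; next final value -20 — matching result -20.
An exhaustive pass over the 56 declared inputs shows identical outputs.
verdict: equivalent


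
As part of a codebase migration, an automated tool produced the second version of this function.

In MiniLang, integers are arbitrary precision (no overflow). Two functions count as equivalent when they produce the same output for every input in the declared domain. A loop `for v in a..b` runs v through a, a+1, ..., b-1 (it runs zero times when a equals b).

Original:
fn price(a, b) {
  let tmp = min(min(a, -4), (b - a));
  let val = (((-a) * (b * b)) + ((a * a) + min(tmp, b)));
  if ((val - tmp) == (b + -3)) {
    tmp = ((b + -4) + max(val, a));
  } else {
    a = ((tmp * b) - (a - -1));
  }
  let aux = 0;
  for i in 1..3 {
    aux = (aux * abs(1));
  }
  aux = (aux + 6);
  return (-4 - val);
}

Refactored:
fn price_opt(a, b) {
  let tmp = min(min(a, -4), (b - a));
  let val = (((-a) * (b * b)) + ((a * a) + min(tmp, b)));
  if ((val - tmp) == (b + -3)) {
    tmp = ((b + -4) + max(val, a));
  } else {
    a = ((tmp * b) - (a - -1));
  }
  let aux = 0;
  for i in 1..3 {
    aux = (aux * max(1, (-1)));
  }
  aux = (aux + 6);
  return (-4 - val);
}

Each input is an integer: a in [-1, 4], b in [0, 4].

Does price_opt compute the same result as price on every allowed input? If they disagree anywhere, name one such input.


Equivalent — the differences include min/max/abs usage differs; also constant usage differs, yet no declared input distinguishes the two.
Tracing a=2, b=3: price: tmp becomes -4; next val becomes -18; next ((val - tmp) == (b + -3)) evaluates to false; next a becomes -15; next aux becomes 0; next at i=1:; next aux becomes 0; next at i=2:; next aux becomes 0; next aux becomes 6; next final value 14 | price_opt: tmp becomes -4; next val becomes -18; next ((val - tmp) == (b + -3)) evaluates to false; next a becomes -15; next aux becomes 0; next at i=1:; next aux becomes 0; next at i=2:; next aux becomes 0; next aux becomes 6; next final value 14 — matching result 14.
Across all 30 domain points the two functions coincide.
verdict: equivalent


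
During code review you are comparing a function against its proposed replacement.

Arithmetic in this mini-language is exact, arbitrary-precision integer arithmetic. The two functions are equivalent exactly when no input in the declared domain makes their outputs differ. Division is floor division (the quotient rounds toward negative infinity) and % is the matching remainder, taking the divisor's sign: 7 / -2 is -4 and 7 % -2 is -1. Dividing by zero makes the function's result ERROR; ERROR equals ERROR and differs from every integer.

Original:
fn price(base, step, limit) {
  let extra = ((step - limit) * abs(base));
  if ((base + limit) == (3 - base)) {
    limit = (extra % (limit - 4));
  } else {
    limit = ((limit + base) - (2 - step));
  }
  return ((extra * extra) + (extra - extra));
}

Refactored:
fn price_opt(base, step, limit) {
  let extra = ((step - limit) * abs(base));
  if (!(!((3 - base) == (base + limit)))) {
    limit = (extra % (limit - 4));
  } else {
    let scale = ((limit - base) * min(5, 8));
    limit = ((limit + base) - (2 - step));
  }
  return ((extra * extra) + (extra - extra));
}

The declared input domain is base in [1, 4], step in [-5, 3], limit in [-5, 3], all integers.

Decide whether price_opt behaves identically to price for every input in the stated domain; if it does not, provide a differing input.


Side by side, the visible changes include: arithmetic usage differs, plus min/max/abs usage differs, plus boolean connective usage differs, plus statement counts differ, plus constant usage differs, plus local variable names differ.
As a probe, take base=1, step=2, limit=1: price runs extra = 1; ((base + limit) == (3 - base)) -> true; limit = -2; return 1; price_opt runs extra = 1; (!(!((3 - base) == (base + limit)))) -> true; limit = -2; return 1; both end at 1.
Checked all 324 inputs in the declared domain: the outputs agree on every one.
verdict: equivalent


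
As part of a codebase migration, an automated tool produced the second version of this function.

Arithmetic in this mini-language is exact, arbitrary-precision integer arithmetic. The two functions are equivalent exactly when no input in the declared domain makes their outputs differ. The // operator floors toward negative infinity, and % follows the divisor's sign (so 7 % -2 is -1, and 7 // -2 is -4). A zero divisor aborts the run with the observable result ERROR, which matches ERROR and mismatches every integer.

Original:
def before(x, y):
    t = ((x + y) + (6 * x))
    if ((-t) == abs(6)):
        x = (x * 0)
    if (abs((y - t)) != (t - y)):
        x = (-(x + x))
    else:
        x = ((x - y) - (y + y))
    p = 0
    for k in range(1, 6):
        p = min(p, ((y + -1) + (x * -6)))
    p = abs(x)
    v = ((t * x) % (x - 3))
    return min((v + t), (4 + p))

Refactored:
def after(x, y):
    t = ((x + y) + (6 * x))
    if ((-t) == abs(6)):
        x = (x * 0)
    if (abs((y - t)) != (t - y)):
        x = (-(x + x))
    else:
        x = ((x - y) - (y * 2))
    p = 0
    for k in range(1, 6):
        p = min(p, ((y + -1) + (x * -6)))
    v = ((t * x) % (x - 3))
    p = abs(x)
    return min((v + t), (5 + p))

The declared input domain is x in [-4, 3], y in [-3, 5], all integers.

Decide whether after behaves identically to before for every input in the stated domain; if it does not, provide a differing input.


The rewrite breaks on x=1, y=0, where the results are 5 and 6.
before: t = 7; ((-t) == abs(6)) -> false; (abs((y - t)) != (t - y)) -> false; x = 1; p = 0; [k=1]; p = -7; [k=2]; p = -7; [k=3]; p = -7; [k=4]; p = -7; [k=5]; p = -7; p = 1; v = -1; return 5
after: t = 7; ((-t) == abs(6)) -> false; (abs((y - t)) != (t - y)) -> false; x = 1; p = 0; [k=1]; p = -7; [k=2]; p = -7; [k=3]; p = -7; [k=4]; p = -7; [k=5]; p = -7; v = -1; p = 1; return 6
verdict: not equivalent; witness: x=1, y=0


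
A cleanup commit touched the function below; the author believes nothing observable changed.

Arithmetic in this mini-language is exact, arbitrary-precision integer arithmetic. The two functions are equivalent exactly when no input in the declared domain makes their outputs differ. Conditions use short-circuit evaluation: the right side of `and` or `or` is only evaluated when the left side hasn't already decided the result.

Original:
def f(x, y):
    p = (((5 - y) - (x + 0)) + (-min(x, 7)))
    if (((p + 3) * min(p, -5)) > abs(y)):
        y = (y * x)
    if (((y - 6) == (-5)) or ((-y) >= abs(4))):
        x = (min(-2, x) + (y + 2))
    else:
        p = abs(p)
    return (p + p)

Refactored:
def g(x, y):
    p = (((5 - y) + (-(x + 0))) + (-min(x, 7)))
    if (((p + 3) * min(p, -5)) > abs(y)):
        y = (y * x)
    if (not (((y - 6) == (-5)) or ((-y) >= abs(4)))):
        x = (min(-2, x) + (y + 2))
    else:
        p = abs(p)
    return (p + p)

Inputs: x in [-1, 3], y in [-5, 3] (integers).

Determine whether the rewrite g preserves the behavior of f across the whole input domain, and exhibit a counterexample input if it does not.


Evaluate both at x=2, y=2.
f: p := -1 | (((p + 3) * min(p, -5)) > abs(y)): false | (((y - 6) == (-5)) or ((-y) >= abs(4))): false | p := 1 | result 2
g: p := -1 | (((p + 3) * min(p, -5)) > abs(y)): false | (not (((y - 6) == (-5)) or ((-y) >= abs(4)))): true | x := 2 | result -2
2 vs -2 — the two versions disagree here.
verdict: not equivalent; witness: x=2, y=2


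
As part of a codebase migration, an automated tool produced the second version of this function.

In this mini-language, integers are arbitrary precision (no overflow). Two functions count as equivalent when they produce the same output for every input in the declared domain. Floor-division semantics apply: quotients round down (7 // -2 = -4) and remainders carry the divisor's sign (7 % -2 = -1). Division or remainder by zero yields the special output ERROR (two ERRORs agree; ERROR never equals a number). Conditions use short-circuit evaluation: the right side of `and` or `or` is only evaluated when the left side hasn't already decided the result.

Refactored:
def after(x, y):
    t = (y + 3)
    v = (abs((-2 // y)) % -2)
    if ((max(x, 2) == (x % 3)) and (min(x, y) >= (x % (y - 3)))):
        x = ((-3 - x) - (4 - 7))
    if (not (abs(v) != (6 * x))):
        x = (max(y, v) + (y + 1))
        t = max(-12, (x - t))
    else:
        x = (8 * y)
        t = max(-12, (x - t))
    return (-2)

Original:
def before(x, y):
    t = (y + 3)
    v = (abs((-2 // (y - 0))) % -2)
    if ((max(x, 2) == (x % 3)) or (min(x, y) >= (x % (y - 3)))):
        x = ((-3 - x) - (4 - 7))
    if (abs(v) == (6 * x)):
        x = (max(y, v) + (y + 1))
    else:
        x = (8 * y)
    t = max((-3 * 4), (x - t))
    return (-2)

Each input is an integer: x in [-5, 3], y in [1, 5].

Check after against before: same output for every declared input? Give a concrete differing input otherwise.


Not equivalent: x=-5, y=3 separates them (ERROR vs -2).
before: t=6, then v=-1, then a zero divisor aborts: ERROR
after: t=6, then v=-1, then ((max(x, 2) == (x % 3)) and (min(x, y) >= (x % (y - 3)))) is false, then (not (abs(v) != (6 * x))) is false, then x=24, then t=18, then returns -2
verdict: not equivalent; witness: x=-5, y=3


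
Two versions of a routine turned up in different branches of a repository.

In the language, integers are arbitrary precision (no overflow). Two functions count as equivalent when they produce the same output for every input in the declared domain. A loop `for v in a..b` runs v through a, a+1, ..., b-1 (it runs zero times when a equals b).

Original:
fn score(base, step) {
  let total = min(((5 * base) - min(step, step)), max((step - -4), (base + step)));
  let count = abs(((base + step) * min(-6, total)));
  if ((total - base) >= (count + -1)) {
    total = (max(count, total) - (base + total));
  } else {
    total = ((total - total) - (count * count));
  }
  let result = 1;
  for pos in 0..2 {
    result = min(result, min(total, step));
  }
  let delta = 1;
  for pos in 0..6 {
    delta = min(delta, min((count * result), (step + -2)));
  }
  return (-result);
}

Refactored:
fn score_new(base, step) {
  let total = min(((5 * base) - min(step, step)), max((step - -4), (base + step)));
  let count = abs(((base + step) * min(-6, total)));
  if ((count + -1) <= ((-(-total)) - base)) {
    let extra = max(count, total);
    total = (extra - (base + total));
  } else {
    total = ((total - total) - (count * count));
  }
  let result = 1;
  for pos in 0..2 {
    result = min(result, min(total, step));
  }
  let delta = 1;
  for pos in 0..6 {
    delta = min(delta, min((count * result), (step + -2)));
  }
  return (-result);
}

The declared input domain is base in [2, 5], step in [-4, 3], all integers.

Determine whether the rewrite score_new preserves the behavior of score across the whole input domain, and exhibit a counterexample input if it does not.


Although local variable names differ, statement counts differ, comparison usage differs, 32/32 inputs agree.
verdict: equivalent


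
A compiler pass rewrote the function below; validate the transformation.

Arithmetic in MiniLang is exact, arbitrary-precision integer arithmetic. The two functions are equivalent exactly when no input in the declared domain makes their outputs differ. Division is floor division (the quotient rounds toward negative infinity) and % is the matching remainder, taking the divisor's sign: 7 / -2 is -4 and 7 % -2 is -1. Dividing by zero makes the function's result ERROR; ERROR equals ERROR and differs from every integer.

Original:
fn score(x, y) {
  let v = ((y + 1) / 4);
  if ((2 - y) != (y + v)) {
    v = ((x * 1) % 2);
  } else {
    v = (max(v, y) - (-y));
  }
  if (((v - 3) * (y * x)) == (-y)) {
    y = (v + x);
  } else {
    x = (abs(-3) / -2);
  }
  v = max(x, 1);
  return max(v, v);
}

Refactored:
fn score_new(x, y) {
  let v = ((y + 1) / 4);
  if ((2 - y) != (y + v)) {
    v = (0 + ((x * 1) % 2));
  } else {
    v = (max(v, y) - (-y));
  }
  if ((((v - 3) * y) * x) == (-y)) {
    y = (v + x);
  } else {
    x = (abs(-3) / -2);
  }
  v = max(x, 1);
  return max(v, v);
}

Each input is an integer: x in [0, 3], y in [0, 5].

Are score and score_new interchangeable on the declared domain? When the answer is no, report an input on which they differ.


The two versions differ — the changes include arithmetic usage differs; also constant usage differs.
As a probe, take x=0, y=1: score runs v becomes 0; next ((2 - y) != (y + v)) evaluates to false; next v becomes 2; next (((v - 3) * (y * x)) == (-y)) evaluates to false; next x becomes -2; next v becomes 1; next final value 1; score_new runs v becomes 0; next ((2 - y) != (y + v)) evaluates to false; next v becomes 2; next ((((v - 3) * y) * x) == (-y)) evaluates to false; next x becomes -2; next v becomes 1; next final value 1; both end at 1.
An exhaustive pass over the 24 declared inputs shows identical outputs.
verdict: equivalent


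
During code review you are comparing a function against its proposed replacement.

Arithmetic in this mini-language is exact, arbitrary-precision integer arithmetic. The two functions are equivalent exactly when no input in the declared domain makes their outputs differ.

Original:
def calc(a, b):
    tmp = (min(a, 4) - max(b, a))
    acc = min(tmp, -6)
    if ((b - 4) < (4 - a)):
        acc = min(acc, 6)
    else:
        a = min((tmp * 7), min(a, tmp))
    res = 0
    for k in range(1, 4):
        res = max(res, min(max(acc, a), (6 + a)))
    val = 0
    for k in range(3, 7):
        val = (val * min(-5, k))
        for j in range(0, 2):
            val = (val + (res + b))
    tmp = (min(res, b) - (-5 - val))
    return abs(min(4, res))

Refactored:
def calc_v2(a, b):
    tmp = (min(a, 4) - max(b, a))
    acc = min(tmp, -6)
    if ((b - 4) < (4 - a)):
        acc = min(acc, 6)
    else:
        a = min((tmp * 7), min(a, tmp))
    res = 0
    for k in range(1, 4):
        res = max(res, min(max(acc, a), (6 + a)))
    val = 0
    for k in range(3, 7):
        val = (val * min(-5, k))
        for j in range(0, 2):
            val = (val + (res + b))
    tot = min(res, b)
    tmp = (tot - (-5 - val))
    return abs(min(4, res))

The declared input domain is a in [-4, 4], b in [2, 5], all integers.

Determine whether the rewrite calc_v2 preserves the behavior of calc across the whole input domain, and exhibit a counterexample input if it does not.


Comparing the listings, the differences include: statement counts differ; local variable names differ.
Spot check at a=2, b=3 — calc: tmp = -1; acc = -6; ((b - 4) < (4 - a)) -> true; acc = -6; res = 0; [k=1]; res = 2; [k=2]; res = 2; [k=3]; res = 2; val = 0; [k=3]; val = 0; [j=0]; val = 5; [j=1]; val = 10; [k=4]; val = -50; [j=0]; val = -45; [j=1]; val = -40; [k=5]; val = 200; [j=0]; val = 205; [j=1]; val = 210; [k=6]; val = -1050; [j=0]; val = -1045; [j=1]; val = -1040; tmp = -1033; return 2. calc_v2: tmp = -1; acc = -6; ((b - 4) < (4 - a)) -> true; acc = -6; res = 0; [k=1]; res = 2; [k=2]; res = 2; [k=3]; res = 2; val = 0; [k=3]; val = 0; [j=0]; val = 5; [j=1]; val = 10; [k=4]; val = -50; [j=0]; val = -45; [j=1]; val = -40; [k=5]; val = 200; [j=0]; val = 205; [j=1]; val = 210; [k=6]; val = -1050; [j=0]; val = -1045; [j=1]; val = -1040; tot = 2; tmp = -1033; return 2. Both give 2.
An exhaustive pass over the 36 declared inputs shows identical outputs.
verdict: equivalent


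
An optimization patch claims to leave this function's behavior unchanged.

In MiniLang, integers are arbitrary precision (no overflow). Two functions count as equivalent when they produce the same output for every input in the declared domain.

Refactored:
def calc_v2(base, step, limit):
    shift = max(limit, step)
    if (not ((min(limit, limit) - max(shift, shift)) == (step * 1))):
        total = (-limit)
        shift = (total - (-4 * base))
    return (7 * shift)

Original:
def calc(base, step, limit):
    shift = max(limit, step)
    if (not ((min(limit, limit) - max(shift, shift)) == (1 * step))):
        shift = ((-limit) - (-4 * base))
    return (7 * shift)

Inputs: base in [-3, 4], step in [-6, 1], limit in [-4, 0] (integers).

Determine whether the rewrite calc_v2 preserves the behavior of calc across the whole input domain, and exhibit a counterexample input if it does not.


Reading the diff, among the changes: local variable names differ; also statement counts differ.
Tracing base=4, step=-6, limit=-4: calc: shift := -4 | (not ((min(limit, limit) - max(shift, shift)) == (1 * step))): true | shift := 20 | result 140 | calc_v2: shift := -4 | (not ((min(limit, limit) - max(shift, shift)) == (step * 1))): true | total := 4 | shift := 20 | result 140 — matching result 140.
Across all 320 domain points the two functions coincide.
verdict: equivalent


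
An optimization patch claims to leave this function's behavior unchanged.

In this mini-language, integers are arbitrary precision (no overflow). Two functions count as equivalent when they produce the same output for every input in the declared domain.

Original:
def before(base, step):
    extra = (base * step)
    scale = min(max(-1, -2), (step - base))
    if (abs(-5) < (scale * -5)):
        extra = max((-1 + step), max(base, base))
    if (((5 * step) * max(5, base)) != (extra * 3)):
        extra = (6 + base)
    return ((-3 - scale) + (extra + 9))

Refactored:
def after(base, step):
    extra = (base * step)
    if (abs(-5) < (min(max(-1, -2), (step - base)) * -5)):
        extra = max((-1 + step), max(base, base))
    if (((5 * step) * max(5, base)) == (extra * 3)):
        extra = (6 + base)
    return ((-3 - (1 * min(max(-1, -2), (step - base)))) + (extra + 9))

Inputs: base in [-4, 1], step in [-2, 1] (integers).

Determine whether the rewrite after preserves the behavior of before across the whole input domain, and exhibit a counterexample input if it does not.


At base=-4, step=-2: before gives 9, after gives 15.
verdict: not equivalent; witness: base=-4, step=-2


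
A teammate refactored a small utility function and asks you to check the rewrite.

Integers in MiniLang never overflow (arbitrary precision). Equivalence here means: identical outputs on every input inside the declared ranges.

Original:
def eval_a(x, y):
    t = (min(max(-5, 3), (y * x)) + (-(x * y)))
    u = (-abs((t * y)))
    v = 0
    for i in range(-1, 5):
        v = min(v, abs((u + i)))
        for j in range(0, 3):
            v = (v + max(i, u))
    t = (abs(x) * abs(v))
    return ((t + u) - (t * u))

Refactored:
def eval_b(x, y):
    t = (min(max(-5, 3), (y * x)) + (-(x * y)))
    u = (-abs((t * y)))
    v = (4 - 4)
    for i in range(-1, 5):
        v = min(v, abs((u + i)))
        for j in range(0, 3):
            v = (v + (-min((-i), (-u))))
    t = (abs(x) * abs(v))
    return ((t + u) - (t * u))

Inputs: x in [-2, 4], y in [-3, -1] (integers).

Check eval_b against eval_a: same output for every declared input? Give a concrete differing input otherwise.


The two versions differ — the changes include min/max/abs usage differs, arithmetic usage differs, constant usage differs.
Spot check at x=-1, y=-1 — eval_a: t=0, then u=0, then v=0, then (i=-1), then v=0, then (j=0), then v=0, then (j=1), then v=0, then (j=2), then v=0, then (i=0), then v=0, then (j=0), then v=0, then (j=1), then v=0, then (j=2), then v=0, then (i=1), then v=0, then (j=0), then v=1, then (j=1), then v=2, then (j=2), then v=3, then (i=2), then v=2, then (j=0), then v=4, then (j=1), then v=6, then (j=2), then v=8, then (i=3), then v=3, then (j=0), then v=6, then (j=1), then v=9, then (j=2), then v=12, then (i=4), then v=4, then (j=0), then v=8, then (j=1), then v=12, then (j=2), then v=16, then t=16, then returns 16. eval_b: t=0, then u=0, then v=0, then (i=-1), then v=0, then (j=0), then v=0, then (j=1), then v=0, then (j=2), then v=0, then (i=0), then v=0, then (j=0), then v=0, then (j=1), then v=0, then (j=2), then v=0, then (i=1), then v=0, then (j=0), then v=1, then (j=1), then v=2, then (j=2), then v=3, then (i=2), then v=2, then (j=0), then v=4, then (j=1), then v=6, then (j=2), then v=8, then (i=3), then v=3, then (j=0), then v=6, then (j=1), then v=9, then (j=2), then v=12, then (i=4), then v=4, then (j=0), then v=8, then (j=1), then v=12, then (j=2), then v=16, then t=16, then returns 16. Both give 16.
An exhaustive pass over the 21 declared inputs shows identical outputs.
verdict: equivalent


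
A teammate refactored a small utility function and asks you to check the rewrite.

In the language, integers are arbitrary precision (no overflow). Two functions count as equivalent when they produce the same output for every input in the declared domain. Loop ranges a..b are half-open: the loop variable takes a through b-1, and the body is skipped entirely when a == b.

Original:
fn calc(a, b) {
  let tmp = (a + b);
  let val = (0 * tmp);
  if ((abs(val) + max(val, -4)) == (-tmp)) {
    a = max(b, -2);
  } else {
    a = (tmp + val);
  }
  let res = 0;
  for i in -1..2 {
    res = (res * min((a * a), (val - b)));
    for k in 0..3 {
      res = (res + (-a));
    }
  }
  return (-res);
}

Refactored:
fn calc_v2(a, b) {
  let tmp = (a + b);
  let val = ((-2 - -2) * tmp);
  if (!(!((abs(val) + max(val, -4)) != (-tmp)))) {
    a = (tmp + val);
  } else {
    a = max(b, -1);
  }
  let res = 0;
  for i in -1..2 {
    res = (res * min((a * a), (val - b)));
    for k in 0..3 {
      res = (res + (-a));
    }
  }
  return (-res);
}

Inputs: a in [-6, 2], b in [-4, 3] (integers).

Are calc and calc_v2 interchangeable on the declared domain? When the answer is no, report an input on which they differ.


Not equivalent: a=2, b=-2 separates them (-42 vs -9).
calc: tmp := 0 | val := 0 | ((abs(val) + max(val, -4)) == (-tmp)): true | a := -2 | res := 0 | iter i=-1: | res := 0 | iter k=0: | res := 2 | iter k=1: | res := 4 | iter k=2: | res := 6 | iter i=0: | res := 12 | iter k=0: | res := 14 | iter k=1: | res := 16 | iter k=2: | res := 18 | iter i=1: | res := 36 | iter k=0: | res := 38 | iter k=1: | res := 40 | iter k=2: | res := 42 | result -42
calc_v2: tmp := 0 | val := 0 | (!(!((abs(val) + max(val, -4)) != (-tmp)))): false | a := -1 | res := 0 | iter i=-1: | res := 0 | iter k=0: | res := 1 | iter k=1: | res := 2 | iter k=2: | res := 3 | iter i=0: | res := 3 | iter k=0: | res := 4 | iter k=1: | res := 5 | iter k=2: | res := 6 | iter i=1: | res := 6 | iter k=0: | res := 7 | iter k=1: | res := 8 | iter k=2: | res := 9 | result -9
verdict: not equivalent; witness: a=2, b=-2


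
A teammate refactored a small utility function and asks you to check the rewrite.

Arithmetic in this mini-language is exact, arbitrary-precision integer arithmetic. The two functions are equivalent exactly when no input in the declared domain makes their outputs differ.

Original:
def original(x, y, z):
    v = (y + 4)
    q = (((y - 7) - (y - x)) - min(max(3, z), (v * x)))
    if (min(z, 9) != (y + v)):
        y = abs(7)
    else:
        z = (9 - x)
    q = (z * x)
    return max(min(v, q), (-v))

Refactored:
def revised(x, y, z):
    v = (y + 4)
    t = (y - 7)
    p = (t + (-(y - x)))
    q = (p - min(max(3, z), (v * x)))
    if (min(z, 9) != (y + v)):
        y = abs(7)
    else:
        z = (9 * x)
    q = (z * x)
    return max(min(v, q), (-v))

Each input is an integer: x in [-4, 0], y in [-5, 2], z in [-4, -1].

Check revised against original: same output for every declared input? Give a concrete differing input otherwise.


Not equivalent: x=-4, y=-3, z=-2 separates them (-1 vs 1).
original: v = 1; q = -7; (min(z, 9) != (y + v)) -> false; z = 13; q = -52; return -1
revised: v = 1; t = -10; p = -11; q = -7; (min(z, 9) != (y + v)) -> false; z = -36; q = 144; return 1
verdict: not equivalent; witness: x=-4, y=-3, z=-2


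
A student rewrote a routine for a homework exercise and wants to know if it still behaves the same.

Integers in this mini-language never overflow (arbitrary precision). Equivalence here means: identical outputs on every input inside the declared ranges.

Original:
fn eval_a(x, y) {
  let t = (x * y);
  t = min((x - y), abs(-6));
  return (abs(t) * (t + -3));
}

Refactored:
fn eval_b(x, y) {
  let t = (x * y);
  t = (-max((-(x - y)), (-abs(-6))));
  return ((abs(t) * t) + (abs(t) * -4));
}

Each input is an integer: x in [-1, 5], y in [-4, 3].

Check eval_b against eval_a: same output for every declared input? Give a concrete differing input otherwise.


Try x=-1, y=-4.
eval_a: t becomes 4; next t becomes 3; next final value 0
eval_b: t becomes 4; next t becomes 3; next final value -3
0 vs -3 — the two versions disagree here.
verdict: not equivalent; witness: x=-1, y=-4


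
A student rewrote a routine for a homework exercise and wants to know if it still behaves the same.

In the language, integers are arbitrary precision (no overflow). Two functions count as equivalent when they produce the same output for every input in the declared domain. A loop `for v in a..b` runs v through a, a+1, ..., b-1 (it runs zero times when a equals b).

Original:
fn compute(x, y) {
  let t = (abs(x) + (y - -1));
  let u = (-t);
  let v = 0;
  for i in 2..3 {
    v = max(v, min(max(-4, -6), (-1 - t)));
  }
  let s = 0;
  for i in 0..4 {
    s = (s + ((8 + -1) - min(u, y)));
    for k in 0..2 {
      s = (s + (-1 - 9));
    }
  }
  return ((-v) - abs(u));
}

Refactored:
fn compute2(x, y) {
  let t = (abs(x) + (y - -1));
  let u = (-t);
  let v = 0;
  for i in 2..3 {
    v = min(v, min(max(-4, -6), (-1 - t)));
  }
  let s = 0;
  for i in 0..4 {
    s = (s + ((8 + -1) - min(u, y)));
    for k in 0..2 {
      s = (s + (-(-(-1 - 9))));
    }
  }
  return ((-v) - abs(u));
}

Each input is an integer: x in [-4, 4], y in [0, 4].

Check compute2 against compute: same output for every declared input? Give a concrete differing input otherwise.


Try x=-4, y=0.
compute: t := 5 | u := -5 | v := 0 | iter i=2: | v := 0 | s := 0 | iter i=0: | s := 12 | iter k=0: | s := 2 | iter k=1: | s := -8 | iter i=1: | s := 4 | iter k=0: | s := -6 | iter k=1: | s := -16 | iter i=2: | s := -4 | iter k=0: | s := -14 | iter k=1: | s := -24 | iter i=3: | s := -12 | iter k=0: | s := -22 | iter k=1: | s := -32 | result -5
compute2: t := 5 | u := -5 | v := 0 | iter i=2: | v := -6 | s := 0 | iter i=0: | s := 12 | iter k=0: | s := 2 | iter k=1: | s := -8 | iter i=1: | s := 4 | iter k=0: | s := -6 | iter k=1: | s := -16 | iter i=2: | s := -4 | iter k=0: | s := -14 | iter k=1: | s := -24 | iter i=3: | s := -12 | iter k=0: | s := -22 | iter k=1: | s := -32 | result 1
-5 != 1, so the rewrite changes behavior.
verdict: not equivalent; witness: x=-4, y=0


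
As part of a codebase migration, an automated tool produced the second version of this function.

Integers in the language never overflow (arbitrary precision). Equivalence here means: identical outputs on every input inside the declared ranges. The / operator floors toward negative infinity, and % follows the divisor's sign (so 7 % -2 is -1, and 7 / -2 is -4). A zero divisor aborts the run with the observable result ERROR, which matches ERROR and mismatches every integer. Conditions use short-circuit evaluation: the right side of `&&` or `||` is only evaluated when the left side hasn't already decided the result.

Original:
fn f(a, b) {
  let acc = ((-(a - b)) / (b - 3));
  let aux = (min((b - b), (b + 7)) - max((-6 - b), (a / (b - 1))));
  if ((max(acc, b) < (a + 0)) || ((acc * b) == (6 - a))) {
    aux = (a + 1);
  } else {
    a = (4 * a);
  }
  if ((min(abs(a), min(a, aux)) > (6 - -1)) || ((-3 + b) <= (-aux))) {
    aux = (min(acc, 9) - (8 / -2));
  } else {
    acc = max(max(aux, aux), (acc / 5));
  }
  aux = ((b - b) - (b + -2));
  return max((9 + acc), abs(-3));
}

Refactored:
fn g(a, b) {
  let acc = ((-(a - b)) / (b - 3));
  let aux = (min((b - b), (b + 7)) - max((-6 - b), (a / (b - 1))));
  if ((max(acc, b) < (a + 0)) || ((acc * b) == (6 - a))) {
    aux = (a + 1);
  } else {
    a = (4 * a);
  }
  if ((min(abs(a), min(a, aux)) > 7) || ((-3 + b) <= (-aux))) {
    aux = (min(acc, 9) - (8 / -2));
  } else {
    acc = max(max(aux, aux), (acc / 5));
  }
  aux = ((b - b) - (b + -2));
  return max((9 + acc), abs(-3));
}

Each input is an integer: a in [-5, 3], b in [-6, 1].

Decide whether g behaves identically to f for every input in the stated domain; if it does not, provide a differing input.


Behavior is preserved: although constant usage differs; arithmetic usage differs, the outputs never diverge.
One worked example (a=-5, b=-5) — f: acc=0, then aux=0, then ((max(acc, b) < (a + 0)) || ((acc * b) == (6 - a))) is false, then a=-20, then ((min(abs(a), min(a, aux)) > (6 - -1)) || ((-3 + b) <= (-aux))) is true, then aux=4, then aux=7, then returns 9; g: acc=0, then aux=0, then ((max(acc, b) < (a + 0)) || ((acc * b) == (6 - a))) is false, then a=-20, then ((min(abs(a), min(a, aux)) > 7) || ((-3 + b) <= (-aux))) is true, then aux=4, then aux=7, then returns 9; agreement on 9.
Checked all 72 inputs in the declared domain: the outputs agree on every one.
verdict: equivalent


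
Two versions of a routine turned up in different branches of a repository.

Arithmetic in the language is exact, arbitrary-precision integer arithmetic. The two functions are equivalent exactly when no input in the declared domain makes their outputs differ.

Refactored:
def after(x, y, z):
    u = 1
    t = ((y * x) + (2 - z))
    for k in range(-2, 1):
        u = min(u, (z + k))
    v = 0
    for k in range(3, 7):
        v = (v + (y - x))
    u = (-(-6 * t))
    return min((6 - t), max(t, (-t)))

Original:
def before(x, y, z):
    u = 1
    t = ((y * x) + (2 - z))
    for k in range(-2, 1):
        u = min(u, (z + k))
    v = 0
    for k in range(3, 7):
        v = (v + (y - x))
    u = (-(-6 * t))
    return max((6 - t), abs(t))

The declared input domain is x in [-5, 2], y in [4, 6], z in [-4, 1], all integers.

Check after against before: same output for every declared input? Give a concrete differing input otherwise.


The rewrite breaks on x=-5, y=4, z=-4, where the results are 20 and 14.
before: u := 1 | t := -14 | iter k=-2: | u := -6 | iter k=-1: | u := -6 | iter k=0: | u := -6 | v := 0 | iter k=3: | v := 9 | iter k=4: | v := 18 | iter k=5: | v := 27 | iter k=6: | v := 36 | u := -84 | result 20
after: u := 1 | t := -14 | iter k=-2: | u := -6 | iter k=-1: | u := -6 | iter k=0: | u := -6 | v := 0 | iter k=3: | v := 9 | iter k=4: | v := 18 | iter k=5: | v := 27 | iter k=6: | v := 36 | u := -84 | result 14
verdict: not equivalent; witness: x=-5, y=4, z=-4


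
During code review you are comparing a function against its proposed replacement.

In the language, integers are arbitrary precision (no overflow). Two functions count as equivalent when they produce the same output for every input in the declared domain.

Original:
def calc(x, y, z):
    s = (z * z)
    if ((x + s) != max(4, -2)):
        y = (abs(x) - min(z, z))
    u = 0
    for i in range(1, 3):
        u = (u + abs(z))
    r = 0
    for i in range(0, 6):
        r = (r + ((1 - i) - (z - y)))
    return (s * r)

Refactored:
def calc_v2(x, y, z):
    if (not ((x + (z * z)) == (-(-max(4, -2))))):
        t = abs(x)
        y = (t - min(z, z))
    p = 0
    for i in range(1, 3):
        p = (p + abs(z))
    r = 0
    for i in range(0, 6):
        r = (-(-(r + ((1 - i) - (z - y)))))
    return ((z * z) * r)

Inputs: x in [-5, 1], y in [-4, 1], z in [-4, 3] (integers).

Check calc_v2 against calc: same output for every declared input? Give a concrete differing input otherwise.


Reading the diff, among the changes: comparison usage differs, plus arithmetic usage differs, plus local variable names differ, plus boolean connective usage differs.
One worked example (x=-1, y=-1, z=3) — calc: s = 9; ((x + s) != max(4, -2)) -> true; y = -2; u = 0; [i=1]; u = 3; [i=2]; u = 6; r = 0; [i=0]; r = -4; [i=1]; r = -9; [i=2]; r = -15; [i=3]; r = -22; [i=4]; r = -30; [i=5]; r = -39; return -351; calc_v2: (not ((x + (z * z)) == (-(-max(4, -2))))) -> true; t = 1; y = -2; p = 0; [i=1]; p = 3; [i=2]; p = 6; r = 0; [i=0]; r = -4; [i=1]; r = -9; [i=2]; r = -15; [i=3]; r = -22; [i=4]; r = -30; [i=5]; r = -39; return -351; agreement on -351.
Across all 336 domain points the two functions coincide.
verdict: equivalent
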